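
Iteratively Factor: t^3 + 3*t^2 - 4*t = (t - 1)*(t^2 + 4*t) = (t - 1)*(t + 4)*(t)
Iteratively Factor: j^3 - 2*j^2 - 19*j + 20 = (j - 5)*(j^2 + 3*j - 4) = (j - 5)*(j + 4)*(j - 1)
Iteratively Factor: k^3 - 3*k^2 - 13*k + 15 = (k + 3)*(k^2 - 6*k + 5) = (k - 1)*(k + 3)*(k - 5)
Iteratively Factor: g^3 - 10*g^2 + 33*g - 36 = (g - 3)*(g^2 - 7*g + 12) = (g - 4)*(g - 3)*(g - 3)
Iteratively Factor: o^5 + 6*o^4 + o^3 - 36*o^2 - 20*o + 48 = (o - 2)*(o^4 + 8*o^3 + 17*o^2 - 2*o - 24) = (o - 2)*(o + 4)*(o^3 + 4*o^2 + o - 6) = (o - 2)*(o + 2)*(o + 4)*(o^2 + 2*o - 3) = (o - 2)*(o + 2)*(o + 3)*(o + 4)*(o - 1)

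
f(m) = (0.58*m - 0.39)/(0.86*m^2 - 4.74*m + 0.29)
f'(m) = (4.74 - 1.72*m)*(0.58*m - 0.39)/(0.86*m^2 - 4.74*m + 0.29)^2 + 0.58/(0.86*m^2 - 4.74*m + 0.29)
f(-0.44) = -0.25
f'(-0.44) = -0.32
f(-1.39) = -0.14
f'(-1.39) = -0.05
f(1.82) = -0.12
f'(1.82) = -0.07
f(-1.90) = -0.12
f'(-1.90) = -0.03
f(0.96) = -0.05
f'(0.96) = -0.12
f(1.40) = -0.09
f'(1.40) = -0.08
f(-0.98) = -0.17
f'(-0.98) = -0.08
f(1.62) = -0.11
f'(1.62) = -0.07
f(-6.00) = -0.06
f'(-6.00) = -0.01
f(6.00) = 1.10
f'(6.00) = -1.98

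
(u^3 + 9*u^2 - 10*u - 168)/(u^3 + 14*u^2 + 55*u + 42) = (u - 4)/(u + 1)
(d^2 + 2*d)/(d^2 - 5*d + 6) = d*(d + 2)/(d^2 - 5*d + 6)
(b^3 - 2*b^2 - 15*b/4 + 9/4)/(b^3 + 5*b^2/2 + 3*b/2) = (2*b^2 - 7*b + 3)/(2*b*(b + 1))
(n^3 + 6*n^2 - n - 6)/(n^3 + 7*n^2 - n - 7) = (n + 6)/(n + 7)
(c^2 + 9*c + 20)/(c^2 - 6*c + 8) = (c^2 + 9*c + 20)/(c^2 - 6*c + 8)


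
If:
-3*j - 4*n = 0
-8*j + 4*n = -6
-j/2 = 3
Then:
No Solution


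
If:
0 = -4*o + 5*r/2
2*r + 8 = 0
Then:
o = -5/2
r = -4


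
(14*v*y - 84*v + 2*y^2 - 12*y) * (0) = 0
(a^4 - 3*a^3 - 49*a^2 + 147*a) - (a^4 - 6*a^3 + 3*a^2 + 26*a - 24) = 3*a^3 - 52*a^2 + 121*a + 24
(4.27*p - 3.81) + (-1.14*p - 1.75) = 3.13*p - 5.56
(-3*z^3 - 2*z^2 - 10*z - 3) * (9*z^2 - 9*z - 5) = -27*z^5 + 9*z^4 - 57*z^3 + 73*z^2 + 77*z + 15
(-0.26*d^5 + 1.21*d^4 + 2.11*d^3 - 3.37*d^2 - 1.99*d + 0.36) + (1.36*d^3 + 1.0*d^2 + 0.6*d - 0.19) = -0.26*d^5 + 1.21*d^4 + 3.47*d^3 - 2.37*d^2 - 1.39*d + 0.17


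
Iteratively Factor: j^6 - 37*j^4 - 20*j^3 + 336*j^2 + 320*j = (j)*(j^5 - 37*j^3 - 20*j^2 + 336*j + 320) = j*(j - 5)*(j^4 + 5*j^3 - 12*j^2 - 80*j - 64) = j*(j - 5)*(j + 1)*(j^3 + 4*j^2 - 16*j - 64) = j*(j - 5)*(j + 1)*(j + 4)*(j^2 - 16) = j*(j - 5)*(j - 4)*(j + 1)*(j + 4)*(j + 4)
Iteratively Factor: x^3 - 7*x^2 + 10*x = (x - 5)*(x^2 - 2*x) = (x - 5)*(x - 2)*(x)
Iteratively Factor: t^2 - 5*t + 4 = (t - 1)*(t - 4)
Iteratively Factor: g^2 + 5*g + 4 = (g + 1)*(g + 4)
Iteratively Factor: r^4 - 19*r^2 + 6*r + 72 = (r - 3)*(r^3 + 3*r^2 - 10*r - 24) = (r - 3)^2*(r^2 + 6*r + 8) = (r - 3)^2*(r + 4)*(r + 2)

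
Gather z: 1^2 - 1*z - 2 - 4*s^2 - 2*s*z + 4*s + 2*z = -4*s^2 + 4*s + z*(1 - 2*s) - 1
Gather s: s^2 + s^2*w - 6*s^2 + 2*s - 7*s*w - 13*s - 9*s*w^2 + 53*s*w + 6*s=s^2*(w - 5) + s*(-9*w^2 + 46*w - 5)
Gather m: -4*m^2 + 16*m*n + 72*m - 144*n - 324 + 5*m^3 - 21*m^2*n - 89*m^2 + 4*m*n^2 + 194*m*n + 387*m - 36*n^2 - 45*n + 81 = 5*m^3 + m^2*(-21*n - 93) + m*(4*n^2 + 210*n + 459) - 36*n^2 - 189*n - 243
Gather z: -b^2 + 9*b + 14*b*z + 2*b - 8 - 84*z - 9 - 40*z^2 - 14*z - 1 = -b^2 + 11*b - 40*z^2 + z*(14*b - 98) - 18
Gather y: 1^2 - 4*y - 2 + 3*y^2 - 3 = 3*y^2 - 4*y - 4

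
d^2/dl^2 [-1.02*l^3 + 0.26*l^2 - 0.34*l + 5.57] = 0.52 - 6.12*l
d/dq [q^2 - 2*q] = 2*q - 2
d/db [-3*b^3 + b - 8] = 1 - 9*b^2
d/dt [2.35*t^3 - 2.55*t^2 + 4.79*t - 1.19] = 7.05*t^2 - 5.1*t + 4.79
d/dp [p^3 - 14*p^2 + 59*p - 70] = 3*p^2 - 28*p + 59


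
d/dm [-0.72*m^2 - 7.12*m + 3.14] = -1.44*m - 7.12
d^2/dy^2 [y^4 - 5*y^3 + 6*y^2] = 12*y^2 - 30*y + 12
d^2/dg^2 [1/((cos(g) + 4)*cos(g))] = (-(1 - cos(2*g))^2 + 15*cos(g) - 9*cos(2*g) - 3*cos(3*g) + 27)/((cos(g) + 4)^3*cos(g)^3)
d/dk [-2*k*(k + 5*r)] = -4*k - 10*r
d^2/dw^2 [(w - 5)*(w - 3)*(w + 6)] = 6*w - 4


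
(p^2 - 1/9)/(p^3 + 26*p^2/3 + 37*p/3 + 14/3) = (9*p^2 - 1)/(3*(3*p^3 + 26*p^2 + 37*p + 14))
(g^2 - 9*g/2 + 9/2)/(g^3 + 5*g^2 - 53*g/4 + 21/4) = 2*(g - 3)/(2*g^2 + 13*g - 7)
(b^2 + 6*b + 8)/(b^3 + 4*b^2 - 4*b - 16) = 1/(b - 2)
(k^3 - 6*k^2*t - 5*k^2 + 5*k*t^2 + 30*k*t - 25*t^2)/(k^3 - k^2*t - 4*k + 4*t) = (k^2 - 5*k*t - 5*k + 25*t)/(k^2 - 4)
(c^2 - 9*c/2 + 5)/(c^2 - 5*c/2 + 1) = (2*c - 5)/(2*c - 1)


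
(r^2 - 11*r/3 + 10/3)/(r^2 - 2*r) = (r - 5/3)/r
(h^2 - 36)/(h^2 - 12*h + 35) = (h^2 - 36)/(h^2 - 12*h + 35)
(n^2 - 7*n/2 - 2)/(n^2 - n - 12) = (n + 1/2)/(n + 3)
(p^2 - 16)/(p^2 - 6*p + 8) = (p + 4)/(p - 2)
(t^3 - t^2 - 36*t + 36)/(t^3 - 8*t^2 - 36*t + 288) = (t - 1)/(t - 8)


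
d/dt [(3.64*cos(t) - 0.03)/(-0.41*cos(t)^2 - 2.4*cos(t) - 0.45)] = (-1.4924*cos(t)^2 + 0.0245999999999995*cos(t) + 1.71)*sin(t)/(0.1681*cos(t)^4 + 1.968*cos(t)^3 + 6.129*cos(t)^2 + 2.16*cos(t) + 0.2025)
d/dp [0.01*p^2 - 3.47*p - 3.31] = 0.02*p - 3.47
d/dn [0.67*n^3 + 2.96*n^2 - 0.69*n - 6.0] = 2.01*n^2 + 5.92*n - 0.69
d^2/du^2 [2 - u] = 0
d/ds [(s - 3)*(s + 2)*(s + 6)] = 3*s^2 + 10*s - 12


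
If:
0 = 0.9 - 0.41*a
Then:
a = 2.20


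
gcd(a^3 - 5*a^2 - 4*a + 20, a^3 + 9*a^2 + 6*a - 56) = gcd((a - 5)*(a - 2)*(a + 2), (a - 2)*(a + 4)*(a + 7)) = a - 2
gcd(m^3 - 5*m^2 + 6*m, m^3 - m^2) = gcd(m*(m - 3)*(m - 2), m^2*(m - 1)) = m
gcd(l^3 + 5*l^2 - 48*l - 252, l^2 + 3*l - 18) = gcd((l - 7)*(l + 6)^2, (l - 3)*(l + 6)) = l + 6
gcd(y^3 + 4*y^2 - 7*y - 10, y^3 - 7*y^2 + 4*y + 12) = y^2 - y - 2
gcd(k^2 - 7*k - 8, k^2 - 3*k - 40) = k - 8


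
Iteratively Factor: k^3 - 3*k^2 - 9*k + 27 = (k + 3)*(k^2 - 6*k + 9) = (k - 3)*(k + 3)*(k - 3)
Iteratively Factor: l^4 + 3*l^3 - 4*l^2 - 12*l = (l + 2)*(l^3 + l^2 - 6*l) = (l + 2)*(l + 3)*(l^2 - 2*l) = (l - 2)*(l + 2)*(l + 3)*(l)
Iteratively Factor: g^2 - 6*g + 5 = (g - 5)*(g - 1)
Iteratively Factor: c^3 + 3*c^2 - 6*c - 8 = (c + 1)*(c^2 + 2*c - 8) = (c - 2)*(c + 1)*(c + 4)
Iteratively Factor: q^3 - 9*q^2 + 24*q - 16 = (q - 4)*(q^2 - 5*q + 4) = (q - 4)^2*(q - 1)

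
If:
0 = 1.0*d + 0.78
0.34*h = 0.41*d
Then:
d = -0.78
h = -0.94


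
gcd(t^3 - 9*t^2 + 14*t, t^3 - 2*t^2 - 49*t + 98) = t^2 - 9*t + 14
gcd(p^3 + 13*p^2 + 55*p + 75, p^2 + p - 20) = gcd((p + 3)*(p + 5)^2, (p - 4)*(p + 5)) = p + 5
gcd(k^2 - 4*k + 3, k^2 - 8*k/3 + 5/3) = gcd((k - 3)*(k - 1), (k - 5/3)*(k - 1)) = k - 1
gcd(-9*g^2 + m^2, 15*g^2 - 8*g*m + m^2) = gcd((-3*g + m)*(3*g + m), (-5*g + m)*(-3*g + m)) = 3*g - m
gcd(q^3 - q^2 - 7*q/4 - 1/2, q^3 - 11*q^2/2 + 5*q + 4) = q^2 - 3*q/2 - 1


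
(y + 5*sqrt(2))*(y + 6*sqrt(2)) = y^2 + 11*sqrt(2)*y + 60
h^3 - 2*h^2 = h^2*(h - 2)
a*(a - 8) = a^2 - 8*a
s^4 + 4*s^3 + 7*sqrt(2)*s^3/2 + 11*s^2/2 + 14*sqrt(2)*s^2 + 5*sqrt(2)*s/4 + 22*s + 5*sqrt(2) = (s + 4)*(s + sqrt(2)/2)^2*(s + 5*sqrt(2)/2)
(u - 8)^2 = u^2 - 16*u + 64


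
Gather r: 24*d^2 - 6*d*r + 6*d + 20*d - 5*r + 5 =24*d^2 + 26*d + r*(-6*d - 5) + 5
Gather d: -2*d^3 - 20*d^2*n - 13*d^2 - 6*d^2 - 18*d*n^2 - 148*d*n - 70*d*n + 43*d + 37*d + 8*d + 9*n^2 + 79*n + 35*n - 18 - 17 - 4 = -2*d^3 + d^2*(-20*n - 19) + d*(-18*n^2 - 218*n + 88) + 9*n^2 + 114*n - 39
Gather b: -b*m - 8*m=-b*m - 8*m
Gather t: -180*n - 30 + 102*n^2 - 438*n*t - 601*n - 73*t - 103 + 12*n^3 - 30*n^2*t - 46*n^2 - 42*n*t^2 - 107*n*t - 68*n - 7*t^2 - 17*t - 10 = 12*n^3 + 56*n^2 - 849*n + t^2*(-42*n - 7) + t*(-30*n^2 - 545*n - 90) - 143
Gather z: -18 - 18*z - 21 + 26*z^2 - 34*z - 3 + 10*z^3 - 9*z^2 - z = 10*z^3 + 17*z^2 - 53*z - 42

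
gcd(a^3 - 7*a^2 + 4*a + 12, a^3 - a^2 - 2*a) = a^2 - a - 2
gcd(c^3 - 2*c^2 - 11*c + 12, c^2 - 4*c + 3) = c - 1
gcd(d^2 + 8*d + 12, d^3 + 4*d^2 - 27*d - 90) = d + 6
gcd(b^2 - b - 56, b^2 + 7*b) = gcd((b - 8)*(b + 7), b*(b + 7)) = b + 7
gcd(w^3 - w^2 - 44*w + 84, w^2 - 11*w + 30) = w - 6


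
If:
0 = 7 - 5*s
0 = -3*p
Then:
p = 0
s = 7/5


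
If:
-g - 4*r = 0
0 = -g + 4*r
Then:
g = 0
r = 0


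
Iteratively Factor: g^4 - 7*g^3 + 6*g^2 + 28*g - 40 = (g - 5)*(g^3 - 2*g^2 - 4*g + 8) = (g - 5)*(g + 2)*(g^2 - 4*g + 4) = (g - 5)*(g - 2)*(g + 2)*(g - 2)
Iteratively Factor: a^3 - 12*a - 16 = (a + 2)*(a^2 - 2*a - 8) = (a + 2)^2*(a - 4)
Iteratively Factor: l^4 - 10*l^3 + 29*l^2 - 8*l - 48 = (l - 3)*(l^3 - 7*l^2 + 8*l + 16) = (l - 4)*(l - 3)*(l^2 - 3*l - 4) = (l - 4)*(l - 3)*(l + 1)*(l - 4)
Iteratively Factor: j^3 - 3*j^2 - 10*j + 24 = (j - 4)*(j^2 + j - 6) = (j - 4)*(j - 2)*(j + 3)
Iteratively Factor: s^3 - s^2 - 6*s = (s - 3)*(s^2 + 2*s) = (s - 3)*(s + 2)*(s)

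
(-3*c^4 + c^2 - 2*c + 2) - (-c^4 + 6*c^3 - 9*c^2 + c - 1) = -2*c^4 - 6*c^3 + 10*c^2 - 3*c + 3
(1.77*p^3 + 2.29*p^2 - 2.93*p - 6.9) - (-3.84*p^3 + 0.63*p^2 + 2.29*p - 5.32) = 5.61*p^3 + 1.66*p^2 - 5.22*p - 1.58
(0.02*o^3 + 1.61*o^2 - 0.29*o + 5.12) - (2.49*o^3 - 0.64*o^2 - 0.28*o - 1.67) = -2.47*o^3 + 2.25*o^2 - 0.00999999999999995*o + 6.79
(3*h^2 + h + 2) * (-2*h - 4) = -6*h^3 - 14*h^2 - 8*h - 8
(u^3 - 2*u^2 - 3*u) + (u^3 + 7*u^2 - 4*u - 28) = 2*u^3 + 5*u^2 - 7*u - 28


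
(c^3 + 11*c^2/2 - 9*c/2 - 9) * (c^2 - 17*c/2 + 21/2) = c^5 - 3*c^4 - 163*c^3/4 + 87*c^2 + 117*c/4 - 189/2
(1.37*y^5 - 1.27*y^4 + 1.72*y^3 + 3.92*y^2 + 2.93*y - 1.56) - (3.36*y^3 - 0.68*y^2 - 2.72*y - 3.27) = 1.37*y^5 - 1.27*y^4 - 1.64*y^3 + 4.6*y^2 + 5.65*y + 1.71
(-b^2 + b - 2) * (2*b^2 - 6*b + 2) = -2*b^4 + 8*b^3 - 12*b^2 + 14*b - 4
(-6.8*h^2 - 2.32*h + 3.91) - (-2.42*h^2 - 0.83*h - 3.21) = -4.38*h^2 - 1.49*h + 7.12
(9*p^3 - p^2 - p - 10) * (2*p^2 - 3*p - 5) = 18*p^5 - 29*p^4 - 44*p^3 - 12*p^2 + 35*p + 50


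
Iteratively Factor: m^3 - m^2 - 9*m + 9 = (m - 1)*(m^2 - 9) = (m - 1)*(m + 3)*(m - 3)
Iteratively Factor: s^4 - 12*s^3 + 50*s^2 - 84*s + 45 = (s - 1)*(s^3 - 11*s^2 + 39*s - 45) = (s - 3)*(s - 1)*(s^2 - 8*s + 15) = (s - 3)^2*(s - 1)*(s - 5)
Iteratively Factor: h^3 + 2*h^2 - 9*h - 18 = (h + 3)*(h^2 - h - 6) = (h - 3)*(h + 3)*(h + 2)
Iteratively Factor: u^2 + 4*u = (u + 4)*(u)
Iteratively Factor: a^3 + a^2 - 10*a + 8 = (a + 4)*(a^2 - 3*a + 2) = (a - 2)*(a + 4)*(a - 1)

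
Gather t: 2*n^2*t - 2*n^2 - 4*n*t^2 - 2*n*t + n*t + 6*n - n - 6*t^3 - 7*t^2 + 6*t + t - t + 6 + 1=-2*n^2 + 5*n - 6*t^3 + t^2*(-4*n - 7) + t*(2*n^2 - n + 6) + 7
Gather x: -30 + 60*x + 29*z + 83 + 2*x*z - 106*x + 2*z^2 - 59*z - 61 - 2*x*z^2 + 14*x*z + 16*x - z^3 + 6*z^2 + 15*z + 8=x*(-2*z^2 + 16*z - 30) - z^3 + 8*z^2 - 15*z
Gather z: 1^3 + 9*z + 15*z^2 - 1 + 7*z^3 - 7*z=7*z^3 + 15*z^2 + 2*z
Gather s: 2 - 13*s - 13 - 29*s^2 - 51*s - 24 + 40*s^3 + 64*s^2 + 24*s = 40*s^3 + 35*s^2 - 40*s - 35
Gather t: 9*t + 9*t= 18*t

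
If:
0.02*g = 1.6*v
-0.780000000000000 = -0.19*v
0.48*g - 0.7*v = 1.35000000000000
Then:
No Solution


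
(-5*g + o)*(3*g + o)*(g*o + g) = -15*g^3*o - 15*g^3 - 2*g^2*o^2 - 2*g^2*o + g*o^3 + g*o^2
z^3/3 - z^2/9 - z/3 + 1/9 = (z/3 + 1/3)*(z - 1)*(z - 1/3)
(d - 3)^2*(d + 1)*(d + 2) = d^4 - 3*d^3 - 7*d^2 + 15*d + 18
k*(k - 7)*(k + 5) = k^3 - 2*k^2 - 35*k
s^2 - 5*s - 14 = (s - 7)*(s + 2)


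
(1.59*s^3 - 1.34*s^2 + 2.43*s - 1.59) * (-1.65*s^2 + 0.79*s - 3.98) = -2.6235*s^5 + 3.4671*s^4 - 11.3963*s^3 + 9.8764*s^2 - 10.9275*s + 6.3282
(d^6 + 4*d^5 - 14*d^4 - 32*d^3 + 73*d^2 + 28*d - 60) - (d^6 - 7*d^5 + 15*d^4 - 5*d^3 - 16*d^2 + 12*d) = 11*d^5 - 29*d^4 - 27*d^3 + 89*d^2 + 16*d - 60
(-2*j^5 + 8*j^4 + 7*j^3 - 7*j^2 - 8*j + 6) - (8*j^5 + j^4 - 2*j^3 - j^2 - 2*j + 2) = -10*j^5 + 7*j^4 + 9*j^3 - 6*j^2 - 6*j + 4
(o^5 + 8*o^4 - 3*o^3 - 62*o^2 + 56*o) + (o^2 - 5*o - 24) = o^5 + 8*o^4 - 3*o^3 - 61*o^2 + 51*o - 24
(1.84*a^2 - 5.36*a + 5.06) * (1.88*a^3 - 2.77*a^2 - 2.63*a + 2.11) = 3.4592*a^5 - 15.1736*a^4 + 19.5208*a^3 + 3.963*a^2 - 24.6174*a + 10.6766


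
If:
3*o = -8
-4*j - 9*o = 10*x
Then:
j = 6 - 5*x/2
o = -8/3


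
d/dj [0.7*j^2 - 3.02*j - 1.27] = 1.4*j - 3.02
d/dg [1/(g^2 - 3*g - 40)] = (3 - 2*g)/(-g^2 + 3*g + 40)^2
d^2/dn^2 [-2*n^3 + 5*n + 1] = -12*n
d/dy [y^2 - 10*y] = 2*y - 10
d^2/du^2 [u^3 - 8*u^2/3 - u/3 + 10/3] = 6*u - 16/3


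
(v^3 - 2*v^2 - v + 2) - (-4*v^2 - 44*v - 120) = v^3 + 2*v^2 + 43*v + 122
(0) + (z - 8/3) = z - 8/3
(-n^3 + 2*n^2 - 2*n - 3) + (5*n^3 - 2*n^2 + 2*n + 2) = 4*n^3 - 1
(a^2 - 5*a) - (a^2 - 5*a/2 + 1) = -5*a/2 - 1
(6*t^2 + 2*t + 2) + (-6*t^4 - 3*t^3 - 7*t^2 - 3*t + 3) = -6*t^4 - 3*t^3 - t^2 - t + 5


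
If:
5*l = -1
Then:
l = -1/5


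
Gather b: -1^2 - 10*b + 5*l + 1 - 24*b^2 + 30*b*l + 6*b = -24*b^2 + b*(30*l - 4) + 5*l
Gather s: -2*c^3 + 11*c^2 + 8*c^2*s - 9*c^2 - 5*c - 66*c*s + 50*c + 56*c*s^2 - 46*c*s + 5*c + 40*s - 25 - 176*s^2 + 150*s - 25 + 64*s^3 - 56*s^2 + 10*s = -2*c^3 + 2*c^2 + 50*c + 64*s^3 + s^2*(56*c - 232) + s*(8*c^2 - 112*c + 200) - 50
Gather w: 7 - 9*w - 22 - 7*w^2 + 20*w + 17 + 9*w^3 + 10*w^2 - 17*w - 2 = 9*w^3 + 3*w^2 - 6*w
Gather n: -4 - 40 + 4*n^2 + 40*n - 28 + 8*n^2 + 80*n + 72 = 12*n^2 + 120*n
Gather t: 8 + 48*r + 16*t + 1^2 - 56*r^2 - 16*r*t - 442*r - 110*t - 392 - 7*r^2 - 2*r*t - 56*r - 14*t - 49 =-63*r^2 - 450*r + t*(-18*r - 108) - 432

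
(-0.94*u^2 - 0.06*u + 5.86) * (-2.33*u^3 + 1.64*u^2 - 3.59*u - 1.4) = 2.1902*u^5 - 1.4018*u^4 - 10.3776*u^3 + 11.1418*u^2 - 20.9534*u - 8.204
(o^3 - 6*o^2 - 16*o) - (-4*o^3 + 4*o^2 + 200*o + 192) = 5*o^3 - 10*o^2 - 216*o - 192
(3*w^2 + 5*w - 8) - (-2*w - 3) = 3*w^2 + 7*w - 5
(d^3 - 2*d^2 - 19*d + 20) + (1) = d^3 - 2*d^2 - 19*d + 21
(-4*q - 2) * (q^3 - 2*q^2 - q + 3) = -4*q^4 + 6*q^3 + 8*q^2 - 10*q - 6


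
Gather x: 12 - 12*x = 12 - 12*x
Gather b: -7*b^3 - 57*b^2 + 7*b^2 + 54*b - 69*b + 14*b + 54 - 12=-7*b^3 - 50*b^2 - b + 42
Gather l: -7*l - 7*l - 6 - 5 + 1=-14*l - 10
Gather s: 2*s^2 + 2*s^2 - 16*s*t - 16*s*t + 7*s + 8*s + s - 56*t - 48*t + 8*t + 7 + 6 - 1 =4*s^2 + s*(16 - 32*t) - 96*t + 12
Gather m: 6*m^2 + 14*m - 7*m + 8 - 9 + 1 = 6*m^2 + 7*m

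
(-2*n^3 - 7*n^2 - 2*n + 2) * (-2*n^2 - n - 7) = 4*n^5 + 16*n^4 + 25*n^3 + 47*n^2 + 12*n - 14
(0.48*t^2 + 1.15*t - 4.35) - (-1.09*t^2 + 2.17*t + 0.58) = 1.57*t^2 - 1.02*t - 4.93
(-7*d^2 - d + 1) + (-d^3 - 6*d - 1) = -d^3 - 7*d^2 - 7*d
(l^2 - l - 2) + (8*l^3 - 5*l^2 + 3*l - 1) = 8*l^3 - 4*l^2 + 2*l - 3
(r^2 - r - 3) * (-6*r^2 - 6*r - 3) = -6*r^4 + 21*r^2 + 21*r + 9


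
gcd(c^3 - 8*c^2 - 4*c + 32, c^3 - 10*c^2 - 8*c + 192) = c - 8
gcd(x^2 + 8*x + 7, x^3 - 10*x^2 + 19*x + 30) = x + 1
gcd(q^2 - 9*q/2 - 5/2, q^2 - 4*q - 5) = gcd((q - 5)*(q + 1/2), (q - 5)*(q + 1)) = q - 5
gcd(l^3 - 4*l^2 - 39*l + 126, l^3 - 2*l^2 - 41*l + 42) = l^2 - l - 42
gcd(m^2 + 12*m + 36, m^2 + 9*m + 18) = m + 6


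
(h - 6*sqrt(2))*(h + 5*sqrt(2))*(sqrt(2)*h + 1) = sqrt(2)*h^3 - h^2 - 61*sqrt(2)*h - 60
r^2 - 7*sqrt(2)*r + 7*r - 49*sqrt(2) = (r + 7)*(r - 7*sqrt(2))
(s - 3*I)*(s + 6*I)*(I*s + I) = I*s^3 - 3*s^2 + I*s^2 - 3*s + 18*I*s + 18*I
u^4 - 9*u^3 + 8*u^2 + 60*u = u*(u - 6)*(u - 5)*(u + 2)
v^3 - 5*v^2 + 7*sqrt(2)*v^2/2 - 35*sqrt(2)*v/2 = v*(v - 5)*(v + 7*sqrt(2)/2)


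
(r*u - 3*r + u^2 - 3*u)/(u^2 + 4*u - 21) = (r + u)/(u + 7)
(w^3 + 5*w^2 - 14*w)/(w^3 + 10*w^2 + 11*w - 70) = w/(w + 5)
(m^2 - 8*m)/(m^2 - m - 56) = m/(m + 7)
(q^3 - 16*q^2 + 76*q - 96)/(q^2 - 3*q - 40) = (q^2 - 8*q + 12)/(q + 5)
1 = 1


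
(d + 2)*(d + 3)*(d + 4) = d^3 + 9*d^2 + 26*d + 24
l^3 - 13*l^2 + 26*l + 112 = (l - 8)*(l - 7)*(l + 2)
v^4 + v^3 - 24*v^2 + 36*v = v*(v - 3)*(v - 2)*(v + 6)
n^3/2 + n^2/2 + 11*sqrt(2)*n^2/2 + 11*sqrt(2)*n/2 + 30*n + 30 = (n/2 + 1/2)*(n + 5*sqrt(2))*(n + 6*sqrt(2))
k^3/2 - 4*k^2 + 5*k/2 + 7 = (k/2 + 1/2)*(k - 7)*(k - 2)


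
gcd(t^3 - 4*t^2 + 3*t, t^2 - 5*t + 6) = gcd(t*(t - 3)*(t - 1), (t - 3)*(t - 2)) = t - 3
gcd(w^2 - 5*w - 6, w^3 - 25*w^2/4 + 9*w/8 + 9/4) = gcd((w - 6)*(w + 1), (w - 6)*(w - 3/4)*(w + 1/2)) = w - 6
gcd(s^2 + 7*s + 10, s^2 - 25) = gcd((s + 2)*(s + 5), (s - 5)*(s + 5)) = s + 5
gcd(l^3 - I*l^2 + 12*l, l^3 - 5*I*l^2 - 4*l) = l^2 - 4*I*l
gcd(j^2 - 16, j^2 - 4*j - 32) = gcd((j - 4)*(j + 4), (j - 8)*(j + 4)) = j + 4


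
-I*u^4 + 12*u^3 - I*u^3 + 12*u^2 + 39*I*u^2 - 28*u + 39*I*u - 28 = (u + I)*(u + 4*I)*(u + 7*I)*(-I*u - I)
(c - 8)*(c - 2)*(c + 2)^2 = c^4 - 6*c^3 - 20*c^2 + 24*c + 64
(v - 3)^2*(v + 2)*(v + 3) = v^4 - v^3 - 15*v^2 + 9*v + 54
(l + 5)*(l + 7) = l^2 + 12*l + 35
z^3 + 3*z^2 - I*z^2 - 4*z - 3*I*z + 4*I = (z - 1)*(z + 4)*(z - I)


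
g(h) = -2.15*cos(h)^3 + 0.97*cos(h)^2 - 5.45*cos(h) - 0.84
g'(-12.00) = 4.51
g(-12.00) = -6.04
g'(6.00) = -2.66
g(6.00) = -7.08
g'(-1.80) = -6.06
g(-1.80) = 0.47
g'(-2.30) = -7.16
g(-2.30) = 3.86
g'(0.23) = 2.21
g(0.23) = -7.21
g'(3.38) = -3.17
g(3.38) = 7.34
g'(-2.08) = -6.92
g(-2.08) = 2.30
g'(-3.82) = 6.82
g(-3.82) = 5.01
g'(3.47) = -4.21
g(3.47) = 7.01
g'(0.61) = 4.69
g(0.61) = -5.84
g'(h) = 6.45*sin(h)*cos(h)^2 - 1.94*sin(h)*cos(h) + 5.45*sin(h)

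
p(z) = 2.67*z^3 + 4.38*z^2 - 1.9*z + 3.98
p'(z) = 8.01*z^2 + 8.76*z - 1.9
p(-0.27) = 4.76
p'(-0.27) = -3.68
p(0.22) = 3.80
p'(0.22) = 0.41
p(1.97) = 37.65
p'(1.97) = 46.44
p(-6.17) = -444.70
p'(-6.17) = 248.98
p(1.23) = 13.24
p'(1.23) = 20.99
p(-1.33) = 7.97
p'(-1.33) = 0.62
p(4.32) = 292.77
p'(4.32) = 185.43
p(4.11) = 255.53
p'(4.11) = 169.41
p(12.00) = 5225.66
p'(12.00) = 1256.66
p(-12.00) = -3956.26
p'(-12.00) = 1046.42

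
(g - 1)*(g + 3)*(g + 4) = g^3 + 6*g^2 + 5*g - 12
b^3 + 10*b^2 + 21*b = b*(b + 3)*(b + 7)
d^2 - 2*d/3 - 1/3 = (d - 1)*(d + 1/3)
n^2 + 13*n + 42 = (n + 6)*(n + 7)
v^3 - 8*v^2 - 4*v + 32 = (v - 8)*(v - 2)*(v + 2)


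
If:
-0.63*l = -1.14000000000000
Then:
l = 1.81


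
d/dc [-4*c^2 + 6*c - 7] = 6 - 8*c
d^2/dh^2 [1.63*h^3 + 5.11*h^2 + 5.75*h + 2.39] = 9.78*h + 10.22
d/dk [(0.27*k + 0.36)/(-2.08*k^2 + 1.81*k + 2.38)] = (0.5616*k^2 + 1.4976*k - 0.0089999999999999)/(4.3264*k^4 - 7.5296*k^3 - 6.6247*k^2 + 8.6156*k + 5.6644)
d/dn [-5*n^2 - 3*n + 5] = -10*n - 3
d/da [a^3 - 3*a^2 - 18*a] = 3*a^2 - 6*a - 18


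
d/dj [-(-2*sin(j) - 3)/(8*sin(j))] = -3*cos(j)/(8*sin(j)^2)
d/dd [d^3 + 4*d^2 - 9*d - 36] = 3*d^2 + 8*d - 9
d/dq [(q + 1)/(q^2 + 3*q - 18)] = (q^2 + 3*q - (q + 1)*(2*q + 3) - 18)/(q^2 + 3*q - 18)^2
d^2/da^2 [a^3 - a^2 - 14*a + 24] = 6*a - 2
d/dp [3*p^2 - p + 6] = 6*p - 1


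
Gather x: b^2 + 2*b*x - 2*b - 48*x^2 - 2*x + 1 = b^2 - 2*b - 48*x^2 + x*(2*b - 2) + 1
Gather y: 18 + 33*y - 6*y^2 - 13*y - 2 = -6*y^2 + 20*y + 16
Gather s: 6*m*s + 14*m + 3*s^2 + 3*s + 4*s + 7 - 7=14*m + 3*s^2 + s*(6*m + 7)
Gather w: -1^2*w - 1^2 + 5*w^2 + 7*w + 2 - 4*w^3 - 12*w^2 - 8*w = -4*w^3 - 7*w^2 - 2*w + 1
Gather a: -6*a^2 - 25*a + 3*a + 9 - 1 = -6*a^2 - 22*a + 8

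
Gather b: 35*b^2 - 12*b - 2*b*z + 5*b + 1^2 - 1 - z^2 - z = 35*b^2 + b*(-2*z - 7) - z^2 - z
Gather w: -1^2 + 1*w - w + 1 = 0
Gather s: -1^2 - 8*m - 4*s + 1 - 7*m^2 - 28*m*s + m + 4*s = -7*m^2 - 28*m*s - 7*m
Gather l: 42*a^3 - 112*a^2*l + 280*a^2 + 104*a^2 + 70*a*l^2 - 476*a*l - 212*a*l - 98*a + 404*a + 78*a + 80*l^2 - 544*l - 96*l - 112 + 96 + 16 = 42*a^3 + 384*a^2 + 384*a + l^2*(70*a + 80) + l*(-112*a^2 - 688*a - 640)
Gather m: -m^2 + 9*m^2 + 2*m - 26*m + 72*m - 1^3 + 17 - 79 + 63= 8*m^2 + 48*m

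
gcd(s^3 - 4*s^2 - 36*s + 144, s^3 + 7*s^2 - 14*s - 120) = s^2 + 2*s - 24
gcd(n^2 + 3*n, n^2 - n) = n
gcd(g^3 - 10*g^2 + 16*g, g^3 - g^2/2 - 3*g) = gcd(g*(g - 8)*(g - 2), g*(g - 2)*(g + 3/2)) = g^2 - 2*g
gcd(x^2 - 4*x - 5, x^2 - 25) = x - 5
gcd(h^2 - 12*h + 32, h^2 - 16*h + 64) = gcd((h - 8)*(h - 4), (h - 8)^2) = h - 8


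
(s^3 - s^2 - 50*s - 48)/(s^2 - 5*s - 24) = (s^2 + 7*s + 6)/(s + 3)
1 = 1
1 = 1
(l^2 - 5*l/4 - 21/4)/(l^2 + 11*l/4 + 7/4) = (l - 3)/(l + 1)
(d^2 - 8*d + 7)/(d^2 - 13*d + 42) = (d - 1)/(d - 6)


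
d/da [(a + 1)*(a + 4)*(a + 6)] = 3*a^2 + 22*a + 34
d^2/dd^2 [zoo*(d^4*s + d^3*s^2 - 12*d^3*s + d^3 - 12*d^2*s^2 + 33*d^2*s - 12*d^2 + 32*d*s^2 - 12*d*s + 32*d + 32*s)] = zoo*(d^2*s + d*s^2 + d*s + d + s^2 + s + 1)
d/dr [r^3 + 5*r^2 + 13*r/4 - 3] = 3*r^2 + 10*r + 13/4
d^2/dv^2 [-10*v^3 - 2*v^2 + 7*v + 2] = -60*v - 4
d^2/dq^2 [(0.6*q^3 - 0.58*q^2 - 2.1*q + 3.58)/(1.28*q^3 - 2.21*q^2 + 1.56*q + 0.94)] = (1.494016*q^6 - 27.83232*q^5 + 104.314368*q^4 - 162.976356*q^3 + 176.17206*q^2 - 122.893464*q + 37.432664)/(2.097152*q^9 - 10.862592*q^8 + 26.422656*q^7 - 32.651141*q^6 + 16.24818*q^5 + 8.900346*q^4 - 12.255024*q^3 + 1.004484*q^2 + 4.135248*q + 0.830584)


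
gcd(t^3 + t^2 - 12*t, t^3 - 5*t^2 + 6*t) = t^2 - 3*t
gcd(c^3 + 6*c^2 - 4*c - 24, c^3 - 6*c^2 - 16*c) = c + 2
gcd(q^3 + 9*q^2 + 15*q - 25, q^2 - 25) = q + 5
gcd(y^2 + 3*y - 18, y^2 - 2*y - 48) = y + 6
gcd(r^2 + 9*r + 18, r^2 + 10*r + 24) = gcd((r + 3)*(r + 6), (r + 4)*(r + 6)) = r + 6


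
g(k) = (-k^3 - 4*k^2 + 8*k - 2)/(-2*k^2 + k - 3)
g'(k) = (4*k - 1)*(-k^3 - 4*k^2 + 8*k - 2)/(-2*k^2 + k - 3)^2 + (-3*k^2 - 8*k + 8)/(-2*k^2 + k - 3)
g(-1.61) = 2.15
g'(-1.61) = 0.30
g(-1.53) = 2.17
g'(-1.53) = 0.25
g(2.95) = 2.23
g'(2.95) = 1.01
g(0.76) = -0.39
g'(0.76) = 0.18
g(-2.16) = 1.92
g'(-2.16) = 0.50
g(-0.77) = 2.03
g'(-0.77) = -0.82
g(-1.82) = 2.08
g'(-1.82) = 0.40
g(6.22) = 4.69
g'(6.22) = 0.62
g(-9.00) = -1.90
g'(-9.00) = 0.53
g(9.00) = 6.30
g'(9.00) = 0.55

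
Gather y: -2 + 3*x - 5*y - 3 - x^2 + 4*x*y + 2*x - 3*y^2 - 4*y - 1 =-x^2 + 5*x - 3*y^2 + y*(4*x - 9) - 6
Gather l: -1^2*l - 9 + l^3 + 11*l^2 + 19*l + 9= l^3 + 11*l^2 + 18*l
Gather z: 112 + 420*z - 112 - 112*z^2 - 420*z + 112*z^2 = 0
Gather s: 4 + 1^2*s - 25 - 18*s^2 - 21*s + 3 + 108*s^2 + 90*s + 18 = 90*s^2 + 70*s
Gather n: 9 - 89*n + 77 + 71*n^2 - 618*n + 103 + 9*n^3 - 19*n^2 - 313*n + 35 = 9*n^3 + 52*n^2 - 1020*n + 224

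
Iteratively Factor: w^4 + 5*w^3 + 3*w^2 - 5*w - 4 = (w - 1)*(w^3 + 6*w^2 + 9*w + 4) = (w - 1)*(w + 1)*(w^2 + 5*w + 4) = (w - 1)*(w + 1)*(w + 4)*(w + 1)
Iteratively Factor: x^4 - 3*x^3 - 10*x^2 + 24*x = (x - 2)*(x^3 - x^2 - 12*x) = x*(x - 2)*(x^2 - x - 12) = x*(x - 4)*(x - 2)*(x + 3)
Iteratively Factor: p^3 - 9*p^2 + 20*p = (p - 4)*(p^2 - 5*p) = p*(p - 4)*(p - 5)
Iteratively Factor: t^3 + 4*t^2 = (t)*(t^2 + 4*t) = t*(t + 4)*(t)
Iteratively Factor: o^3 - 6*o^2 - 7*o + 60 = (o + 3)*(o^2 - 9*o + 20) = (o - 4)*(o + 3)*(o - 5)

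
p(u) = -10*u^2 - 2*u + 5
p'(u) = -20*u - 2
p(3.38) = -116.00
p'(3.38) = -69.60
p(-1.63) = -18.31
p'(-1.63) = 30.60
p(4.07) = -168.79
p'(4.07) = -83.40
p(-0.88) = -0.98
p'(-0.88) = 15.60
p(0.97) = -6.35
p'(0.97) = -21.40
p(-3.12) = -86.10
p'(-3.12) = 60.40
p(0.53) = 1.13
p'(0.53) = -12.60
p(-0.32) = 4.62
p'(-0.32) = 4.40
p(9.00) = -823.00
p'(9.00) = -182.00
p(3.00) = -91.00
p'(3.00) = -62.00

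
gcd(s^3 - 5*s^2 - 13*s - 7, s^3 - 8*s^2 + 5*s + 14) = s^2 - 6*s - 7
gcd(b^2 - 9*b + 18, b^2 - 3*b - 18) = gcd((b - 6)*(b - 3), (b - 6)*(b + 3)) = b - 6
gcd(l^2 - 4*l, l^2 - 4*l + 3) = 1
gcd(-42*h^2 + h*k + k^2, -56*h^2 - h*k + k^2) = 7*h + k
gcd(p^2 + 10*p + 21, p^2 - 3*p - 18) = p + 3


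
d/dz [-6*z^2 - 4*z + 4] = -12*z - 4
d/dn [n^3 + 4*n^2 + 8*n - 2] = 3*n^2 + 8*n + 8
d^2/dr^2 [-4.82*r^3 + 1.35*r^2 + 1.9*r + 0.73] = 2.7 - 28.92*r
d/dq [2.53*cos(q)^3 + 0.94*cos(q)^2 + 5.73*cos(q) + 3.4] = (7.59*sin(q)^2 - 1.88*cos(q) - 13.32)*sin(q)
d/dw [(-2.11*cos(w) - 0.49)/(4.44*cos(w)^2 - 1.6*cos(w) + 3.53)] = (-9.3684*cos(w)^2 - 4.3512*cos(w) + 8.2323)*sin(w)/(19.7136*cos(w)^4 - 14.208*cos(w)^3 + 33.9064*cos(w)^2 - 11.296*cos(w) + 12.4609)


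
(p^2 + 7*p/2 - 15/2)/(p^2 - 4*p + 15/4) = 2*(p + 5)/(2*p - 5)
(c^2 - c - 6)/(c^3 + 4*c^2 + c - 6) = (c - 3)/(c^2 + 2*c - 3)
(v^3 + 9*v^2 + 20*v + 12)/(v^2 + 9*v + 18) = (v^2 + 3*v + 2)/(v + 3)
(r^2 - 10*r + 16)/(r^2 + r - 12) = (r^2 - 10*r + 16)/(r^2 + r - 12)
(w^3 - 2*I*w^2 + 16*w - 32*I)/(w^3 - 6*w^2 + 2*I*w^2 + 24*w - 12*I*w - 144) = (w^2 + 2*I*w + 8)/(w^2 + 6*w*(-1 + I) - 36*I)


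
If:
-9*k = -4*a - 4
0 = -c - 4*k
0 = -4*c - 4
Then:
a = -7/16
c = -1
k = 1/4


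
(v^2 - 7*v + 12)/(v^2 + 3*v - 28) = (v - 3)/(v + 7)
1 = 1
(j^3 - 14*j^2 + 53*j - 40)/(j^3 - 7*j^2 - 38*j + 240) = (j - 1)/(j + 6)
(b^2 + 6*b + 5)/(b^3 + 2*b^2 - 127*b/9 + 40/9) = 9*(b + 1)/(9*b^2 - 27*b + 8)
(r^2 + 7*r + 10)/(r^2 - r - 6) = (r + 5)/(r - 3)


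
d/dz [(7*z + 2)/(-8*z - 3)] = -5/(8*z + 3)^2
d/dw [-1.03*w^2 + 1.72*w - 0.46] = 1.72 - 2.06*w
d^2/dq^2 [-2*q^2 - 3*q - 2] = -4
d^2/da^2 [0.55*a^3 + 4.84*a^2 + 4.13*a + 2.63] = 3.3*a + 9.68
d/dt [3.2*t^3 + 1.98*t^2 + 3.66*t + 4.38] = 9.6*t^2 + 3.96*t + 3.66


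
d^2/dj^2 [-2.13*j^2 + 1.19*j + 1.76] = -4.26000000000000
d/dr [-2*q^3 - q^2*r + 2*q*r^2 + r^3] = -q^2 + 4*q*r + 3*r^2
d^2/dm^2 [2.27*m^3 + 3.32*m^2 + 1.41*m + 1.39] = 13.62*m + 6.64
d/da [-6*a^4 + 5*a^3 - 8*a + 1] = -24*a^3 + 15*a^2 - 8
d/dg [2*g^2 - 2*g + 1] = 4*g - 2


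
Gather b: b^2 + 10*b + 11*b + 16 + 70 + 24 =b^2 + 21*b + 110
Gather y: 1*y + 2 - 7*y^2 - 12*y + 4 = -7*y^2 - 11*y + 6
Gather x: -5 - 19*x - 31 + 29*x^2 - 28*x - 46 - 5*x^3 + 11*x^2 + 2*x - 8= -5*x^3 + 40*x^2 - 45*x - 90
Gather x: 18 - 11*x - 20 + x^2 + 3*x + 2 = x^2 - 8*x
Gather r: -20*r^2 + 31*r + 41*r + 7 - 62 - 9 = -20*r^2 + 72*r - 64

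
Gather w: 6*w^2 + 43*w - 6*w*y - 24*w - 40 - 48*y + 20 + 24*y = 6*w^2 + w*(19 - 6*y) - 24*y - 20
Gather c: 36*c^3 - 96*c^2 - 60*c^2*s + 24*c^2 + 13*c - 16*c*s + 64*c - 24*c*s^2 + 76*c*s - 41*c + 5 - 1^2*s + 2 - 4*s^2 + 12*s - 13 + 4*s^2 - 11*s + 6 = 36*c^3 + c^2*(-60*s - 72) + c*(-24*s^2 + 60*s + 36)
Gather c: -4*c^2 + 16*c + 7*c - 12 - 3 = -4*c^2 + 23*c - 15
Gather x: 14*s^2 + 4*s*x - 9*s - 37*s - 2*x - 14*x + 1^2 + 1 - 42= 14*s^2 - 46*s + x*(4*s - 16) - 40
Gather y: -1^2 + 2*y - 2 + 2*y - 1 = 4*y - 4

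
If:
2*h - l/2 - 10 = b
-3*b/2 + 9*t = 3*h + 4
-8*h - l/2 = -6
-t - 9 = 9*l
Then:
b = -5059/639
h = 1033/1278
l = -596/639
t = -43/71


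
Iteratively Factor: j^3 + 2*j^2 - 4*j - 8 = (j - 2)*(j^2 + 4*j + 4) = (j - 2)*(j + 2)*(j + 2)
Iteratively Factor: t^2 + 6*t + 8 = (t + 2)*(t + 4)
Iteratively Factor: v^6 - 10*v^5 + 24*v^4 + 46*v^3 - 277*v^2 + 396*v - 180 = (v - 1)*(v^5 - 9*v^4 + 15*v^3 + 61*v^2 - 216*v + 180) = (v - 1)*(v + 3)*(v^4 - 12*v^3 + 51*v^2 - 92*v + 60) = (v - 3)*(v - 1)*(v + 3)*(v^3 - 9*v^2 + 24*v - 20) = (v - 3)*(v - 2)*(v - 1)*(v + 3)*(v^2 - 7*v + 10) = (v - 5)*(v - 3)*(v - 2)*(v - 1)*(v + 3)*(v - 2)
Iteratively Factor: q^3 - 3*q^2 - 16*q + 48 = (q - 4)*(q^2 + q - 12) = (q - 4)*(q + 4)*(q - 3)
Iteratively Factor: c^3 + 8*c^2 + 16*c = (c)*(c^2 + 8*c + 16) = c*(c + 4)*(c + 4)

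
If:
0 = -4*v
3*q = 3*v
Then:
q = 0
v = 0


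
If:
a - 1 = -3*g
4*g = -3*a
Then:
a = -4/5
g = 3/5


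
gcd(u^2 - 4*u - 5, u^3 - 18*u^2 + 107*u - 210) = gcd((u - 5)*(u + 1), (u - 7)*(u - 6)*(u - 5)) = u - 5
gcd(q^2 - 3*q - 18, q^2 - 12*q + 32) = 1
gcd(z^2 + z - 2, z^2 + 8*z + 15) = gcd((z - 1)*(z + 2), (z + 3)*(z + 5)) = 1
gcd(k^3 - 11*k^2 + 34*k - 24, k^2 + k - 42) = k - 6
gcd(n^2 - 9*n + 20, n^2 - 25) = n - 5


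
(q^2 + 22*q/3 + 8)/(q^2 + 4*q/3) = (q + 6)/q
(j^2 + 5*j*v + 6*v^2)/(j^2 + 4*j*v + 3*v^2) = (j + 2*v)/(j + v)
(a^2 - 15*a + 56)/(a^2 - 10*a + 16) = (a - 7)/(a - 2)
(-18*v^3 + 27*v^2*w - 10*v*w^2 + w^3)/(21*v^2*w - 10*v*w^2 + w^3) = (-6*v^2 + 7*v*w - w^2)/(w*(7*v - w))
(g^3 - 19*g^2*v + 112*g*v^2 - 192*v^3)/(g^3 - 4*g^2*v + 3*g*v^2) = (-g^2 + 16*g*v - 64*v^2)/(g*(-g + v))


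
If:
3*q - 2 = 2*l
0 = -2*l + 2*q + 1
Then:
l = 7/2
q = 3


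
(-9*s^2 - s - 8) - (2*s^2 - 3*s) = -11*s^2 + 2*s - 8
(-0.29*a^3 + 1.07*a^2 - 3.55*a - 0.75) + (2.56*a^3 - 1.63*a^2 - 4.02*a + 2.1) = 2.27*a^3 - 0.56*a^2 - 7.57*a + 1.35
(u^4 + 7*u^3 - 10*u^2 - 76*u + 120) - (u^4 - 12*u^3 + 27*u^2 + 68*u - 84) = 19*u^3 - 37*u^2 - 144*u + 204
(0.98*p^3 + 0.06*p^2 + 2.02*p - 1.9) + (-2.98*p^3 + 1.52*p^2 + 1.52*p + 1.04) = -2.0*p^3 + 1.58*p^2 + 3.54*p - 0.86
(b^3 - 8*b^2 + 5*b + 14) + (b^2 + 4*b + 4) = b^3 - 7*b^2 + 9*b + 18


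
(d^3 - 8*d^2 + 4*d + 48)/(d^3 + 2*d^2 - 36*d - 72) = (d - 4)/(d + 6)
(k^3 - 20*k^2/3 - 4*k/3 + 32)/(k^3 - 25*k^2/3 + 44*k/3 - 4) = (3*k^2 - 2*k - 16)/(3*k^2 - 7*k + 2)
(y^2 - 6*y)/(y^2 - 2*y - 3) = y*(6 - y)/(-y^2 + 2*y + 3)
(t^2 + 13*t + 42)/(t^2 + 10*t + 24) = (t + 7)/(t + 4)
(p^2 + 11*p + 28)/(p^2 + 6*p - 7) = (p + 4)/(p - 1)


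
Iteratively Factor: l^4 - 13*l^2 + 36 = (l - 3)*(l^3 + 3*l^2 - 4*l - 12) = (l - 3)*(l - 2)*(l^2 + 5*l + 6) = (l - 3)*(l - 2)*(l + 2)*(l + 3)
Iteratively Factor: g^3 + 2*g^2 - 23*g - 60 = (g - 5)*(g^2 + 7*g + 12) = (g - 5)*(g + 4)*(g + 3)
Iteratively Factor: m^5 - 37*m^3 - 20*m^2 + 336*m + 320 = (m + 4)*(m^4 - 4*m^3 - 21*m^2 + 64*m + 80) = (m + 1)*(m + 4)*(m^3 - 5*m^2 - 16*m + 80) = (m - 5)*(m + 1)*(m + 4)*(m^2 - 16) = (m - 5)*(m + 1)*(m + 4)^2*(m - 4)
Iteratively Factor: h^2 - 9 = (h - 3)*(h + 3)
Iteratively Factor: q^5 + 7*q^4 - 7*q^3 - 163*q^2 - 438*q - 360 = (q + 3)*(q^4 + 4*q^3 - 19*q^2 - 106*q - 120) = (q + 3)^2*(q^3 + q^2 - 22*q - 40) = (q + 2)*(q + 3)^2*(q^2 - q - 20) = (q - 5)*(q + 2)*(q + 3)^2*(q + 4)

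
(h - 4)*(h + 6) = h^2 + 2*h - 24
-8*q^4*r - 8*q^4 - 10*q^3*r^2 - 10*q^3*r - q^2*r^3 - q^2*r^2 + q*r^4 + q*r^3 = (-4*q + r)*(q + r)*(2*q + r)*(q*r + q)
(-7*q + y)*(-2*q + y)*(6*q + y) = 84*q^3 - 40*q^2*y - 3*q*y^2 + y^3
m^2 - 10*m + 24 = (m - 6)*(m - 4)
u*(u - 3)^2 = u^3 - 6*u^2 + 9*u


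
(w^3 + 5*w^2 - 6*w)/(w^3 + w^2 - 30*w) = (w - 1)/(w - 5)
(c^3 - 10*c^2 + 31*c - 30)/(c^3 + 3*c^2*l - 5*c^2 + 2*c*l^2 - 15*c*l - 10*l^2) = (c^2 - 5*c + 6)/(c^2 + 3*c*l + 2*l^2)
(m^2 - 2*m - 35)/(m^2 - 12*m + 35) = (m + 5)/(m - 5)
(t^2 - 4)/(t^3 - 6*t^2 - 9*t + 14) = (t - 2)/(t^2 - 8*t + 7)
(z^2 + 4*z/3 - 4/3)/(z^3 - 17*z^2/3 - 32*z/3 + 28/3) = 1/(z - 7)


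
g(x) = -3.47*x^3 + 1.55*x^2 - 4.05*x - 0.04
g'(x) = -10.41*x^2 + 3.1*x - 4.05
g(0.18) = -0.74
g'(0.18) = -3.83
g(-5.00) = 492.71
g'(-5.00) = -279.80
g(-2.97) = 116.57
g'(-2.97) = -105.08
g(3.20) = -110.83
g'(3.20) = -100.73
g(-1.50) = 21.23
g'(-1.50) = -32.12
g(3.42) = -134.57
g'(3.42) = -115.21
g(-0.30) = 1.41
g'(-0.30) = -5.92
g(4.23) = -252.07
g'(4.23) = -177.20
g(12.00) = -5821.60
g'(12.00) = -1465.89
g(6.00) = -718.06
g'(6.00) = -360.21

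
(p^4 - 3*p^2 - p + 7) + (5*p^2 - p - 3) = p^4 + 2*p^2 - 2*p + 4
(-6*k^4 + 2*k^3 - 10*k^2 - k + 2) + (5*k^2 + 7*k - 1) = -6*k^4 + 2*k^3 - 5*k^2 + 6*k + 1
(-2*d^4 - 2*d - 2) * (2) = -4*d^4 - 4*d - 4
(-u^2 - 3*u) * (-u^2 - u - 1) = u^4 + 4*u^3 + 4*u^2 + 3*u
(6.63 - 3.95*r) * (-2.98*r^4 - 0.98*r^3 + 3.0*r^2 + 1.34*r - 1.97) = 11.771*r^5 - 15.8864*r^4 - 18.3474*r^3 + 14.597*r^2 + 16.6657*r - 13.0611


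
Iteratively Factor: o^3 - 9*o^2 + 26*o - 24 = (o - 2)*(o^2 - 7*o + 12) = (o - 3)*(o - 2)*(o - 4)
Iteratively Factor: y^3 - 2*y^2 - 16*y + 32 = (y - 4)*(y^2 + 2*y - 8) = (y - 4)*(y + 4)*(y - 2)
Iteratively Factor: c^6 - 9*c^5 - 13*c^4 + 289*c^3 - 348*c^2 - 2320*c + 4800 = (c - 3)*(c^5 - 6*c^4 - 31*c^3 + 196*c^2 + 240*c - 1600) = (c - 5)*(c - 3)*(c^4 - c^3 - 36*c^2 + 16*c + 320) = (c - 5)^2*(c - 3)*(c^3 + 4*c^2 - 16*c - 64) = (c - 5)^2*(c - 3)*(c + 4)*(c^2 - 16) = (c - 5)^2*(c - 4)*(c - 3)*(c + 4)*(c + 4)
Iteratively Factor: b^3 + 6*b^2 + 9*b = (b)*(b^2 + 6*b + 9) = b*(b + 3)*(b + 3)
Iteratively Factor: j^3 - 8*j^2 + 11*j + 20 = (j + 1)*(j^2 - 9*j + 20) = (j - 5)*(j + 1)*(j - 4)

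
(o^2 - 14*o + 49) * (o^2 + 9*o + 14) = o^4 - 5*o^3 - 63*o^2 + 245*o + 686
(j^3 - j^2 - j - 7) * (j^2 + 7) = j^5 - j^4 + 6*j^3 - 14*j^2 - 7*j - 49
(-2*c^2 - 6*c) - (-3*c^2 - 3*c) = c^2 - 3*c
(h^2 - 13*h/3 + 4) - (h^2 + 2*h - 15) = 19 - 19*h/3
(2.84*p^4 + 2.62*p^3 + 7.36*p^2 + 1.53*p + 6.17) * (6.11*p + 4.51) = 17.3524*p^5 + 28.8166*p^4 + 56.7858*p^3 + 42.5419*p^2 + 44.599*p + 27.8267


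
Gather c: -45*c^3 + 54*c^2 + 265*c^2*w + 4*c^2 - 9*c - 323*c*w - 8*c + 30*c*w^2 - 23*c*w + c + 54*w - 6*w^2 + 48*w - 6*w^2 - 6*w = -45*c^3 + c^2*(265*w + 58) + c*(30*w^2 - 346*w - 16) - 12*w^2 + 96*w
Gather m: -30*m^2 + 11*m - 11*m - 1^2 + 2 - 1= -30*m^2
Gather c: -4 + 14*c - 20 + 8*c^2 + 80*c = 8*c^2 + 94*c - 24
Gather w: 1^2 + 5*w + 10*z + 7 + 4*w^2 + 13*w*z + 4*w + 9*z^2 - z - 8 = 4*w^2 + w*(13*z + 9) + 9*z^2 + 9*z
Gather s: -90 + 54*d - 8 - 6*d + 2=48*d - 96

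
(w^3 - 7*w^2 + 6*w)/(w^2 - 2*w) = (w^2 - 7*w + 6)/(w - 2)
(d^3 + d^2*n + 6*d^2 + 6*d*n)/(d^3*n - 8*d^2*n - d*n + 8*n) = d*(d^2 + d*n + 6*d + 6*n)/(n*(d^3 - 8*d^2 - d + 8))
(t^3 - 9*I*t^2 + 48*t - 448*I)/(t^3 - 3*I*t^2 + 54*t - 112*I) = (t - 8*I)/(t - 2*I)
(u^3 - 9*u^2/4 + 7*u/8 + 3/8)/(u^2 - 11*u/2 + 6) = (4*u^2 - 3*u - 1)/(4*(u - 4))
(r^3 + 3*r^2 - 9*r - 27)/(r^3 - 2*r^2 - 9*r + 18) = (r + 3)/(r - 2)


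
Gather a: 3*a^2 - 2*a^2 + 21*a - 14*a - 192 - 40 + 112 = a^2 + 7*a - 120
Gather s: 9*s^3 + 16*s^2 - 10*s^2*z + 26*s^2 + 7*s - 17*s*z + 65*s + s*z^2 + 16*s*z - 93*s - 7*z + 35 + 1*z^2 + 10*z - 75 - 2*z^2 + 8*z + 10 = 9*s^3 + s^2*(42 - 10*z) + s*(z^2 - z - 21) - z^2 + 11*z - 30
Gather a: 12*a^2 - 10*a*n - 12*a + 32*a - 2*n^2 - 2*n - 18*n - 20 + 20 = 12*a^2 + a*(20 - 10*n) - 2*n^2 - 20*n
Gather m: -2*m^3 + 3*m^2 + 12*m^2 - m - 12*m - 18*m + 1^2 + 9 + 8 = -2*m^3 + 15*m^2 - 31*m + 18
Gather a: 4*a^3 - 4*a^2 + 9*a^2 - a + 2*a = 4*a^3 + 5*a^2 + a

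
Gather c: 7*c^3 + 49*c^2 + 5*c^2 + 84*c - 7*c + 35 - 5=7*c^3 + 54*c^2 + 77*c + 30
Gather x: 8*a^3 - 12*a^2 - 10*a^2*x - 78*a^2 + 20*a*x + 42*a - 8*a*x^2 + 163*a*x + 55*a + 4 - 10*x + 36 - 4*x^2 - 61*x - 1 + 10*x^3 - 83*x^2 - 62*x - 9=8*a^3 - 90*a^2 + 97*a + 10*x^3 + x^2*(-8*a - 87) + x*(-10*a^2 + 183*a - 133) + 30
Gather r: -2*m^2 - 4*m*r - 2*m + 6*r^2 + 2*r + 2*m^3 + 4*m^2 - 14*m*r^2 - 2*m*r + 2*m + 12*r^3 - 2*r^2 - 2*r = 2*m^3 + 2*m^2 - 6*m*r + 12*r^3 + r^2*(4 - 14*m)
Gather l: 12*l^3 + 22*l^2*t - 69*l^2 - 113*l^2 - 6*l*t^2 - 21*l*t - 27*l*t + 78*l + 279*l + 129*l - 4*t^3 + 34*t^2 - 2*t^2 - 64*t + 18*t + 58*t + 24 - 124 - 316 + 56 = 12*l^3 + l^2*(22*t - 182) + l*(-6*t^2 - 48*t + 486) - 4*t^3 + 32*t^2 + 12*t - 360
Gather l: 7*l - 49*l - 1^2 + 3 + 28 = 30 - 42*l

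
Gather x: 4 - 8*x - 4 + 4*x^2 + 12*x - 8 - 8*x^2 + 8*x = -4*x^2 + 12*x - 8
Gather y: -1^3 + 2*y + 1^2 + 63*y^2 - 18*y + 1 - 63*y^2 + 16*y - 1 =0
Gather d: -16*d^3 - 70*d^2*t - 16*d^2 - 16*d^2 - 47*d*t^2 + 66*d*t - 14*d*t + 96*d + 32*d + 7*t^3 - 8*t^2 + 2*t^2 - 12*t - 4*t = -16*d^3 + d^2*(-70*t - 32) + d*(-47*t^2 + 52*t + 128) + 7*t^3 - 6*t^2 - 16*t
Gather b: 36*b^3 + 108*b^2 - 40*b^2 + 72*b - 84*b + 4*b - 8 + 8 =36*b^3 + 68*b^2 - 8*b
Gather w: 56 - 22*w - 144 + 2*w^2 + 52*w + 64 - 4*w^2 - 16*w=-2*w^2 + 14*w - 24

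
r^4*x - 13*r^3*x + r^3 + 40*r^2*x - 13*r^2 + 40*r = r*(r - 8)*(r - 5)*(r*x + 1)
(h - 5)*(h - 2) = h^2 - 7*h + 10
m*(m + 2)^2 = m^3 + 4*m^2 + 4*m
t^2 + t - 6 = (t - 2)*(t + 3)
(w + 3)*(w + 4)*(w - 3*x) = w^3 - 3*w^2*x + 7*w^2 - 21*w*x + 12*w - 36*x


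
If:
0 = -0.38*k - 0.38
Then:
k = -1.00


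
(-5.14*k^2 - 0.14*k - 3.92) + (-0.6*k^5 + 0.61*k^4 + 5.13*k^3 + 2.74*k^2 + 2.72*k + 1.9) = -0.6*k^5 + 0.61*k^4 + 5.13*k^3 - 2.4*k^2 + 2.58*k - 2.02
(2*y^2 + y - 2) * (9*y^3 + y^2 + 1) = 18*y^5 + 11*y^4 - 17*y^3 + y - 2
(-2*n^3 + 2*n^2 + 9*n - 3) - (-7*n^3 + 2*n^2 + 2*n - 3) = 5*n^3 + 7*n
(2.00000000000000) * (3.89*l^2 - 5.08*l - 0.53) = 7.78*l^2 - 10.16*l - 1.06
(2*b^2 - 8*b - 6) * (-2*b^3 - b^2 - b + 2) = -4*b^5 + 14*b^4 + 18*b^3 + 18*b^2 - 10*b - 12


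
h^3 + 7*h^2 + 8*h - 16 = (h - 1)*(h + 4)^2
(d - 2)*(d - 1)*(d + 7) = d^3 + 4*d^2 - 19*d + 14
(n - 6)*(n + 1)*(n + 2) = n^3 - 3*n^2 - 16*n - 12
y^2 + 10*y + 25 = (y + 5)^2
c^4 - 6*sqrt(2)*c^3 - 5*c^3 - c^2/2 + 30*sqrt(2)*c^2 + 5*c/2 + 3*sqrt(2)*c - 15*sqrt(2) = (c - 5)*(c - 6*sqrt(2))*(c - sqrt(2)/2)*(c + sqrt(2)/2)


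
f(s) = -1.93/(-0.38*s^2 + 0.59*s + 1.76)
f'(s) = -1.93*(0.76*s - 0.59)/(-0.38*s^2 + 0.59*s + 1.76)^2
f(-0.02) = -1.10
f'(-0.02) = 0.38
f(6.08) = 0.22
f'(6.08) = -0.10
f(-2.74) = 0.71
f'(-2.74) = 0.70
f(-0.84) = -1.94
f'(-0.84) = 2.39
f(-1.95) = 2.31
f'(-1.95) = 5.73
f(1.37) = -1.04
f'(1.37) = -0.25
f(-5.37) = 0.16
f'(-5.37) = 0.06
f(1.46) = -1.07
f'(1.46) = -0.31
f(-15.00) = 0.02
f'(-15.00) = 0.00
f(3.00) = -17.55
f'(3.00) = -269.56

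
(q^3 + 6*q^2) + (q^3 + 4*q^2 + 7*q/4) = 2*q^3 + 10*q^2 + 7*q/4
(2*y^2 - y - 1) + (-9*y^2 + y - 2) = -7*y^2 - 3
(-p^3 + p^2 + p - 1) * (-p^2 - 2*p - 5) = p^5 + p^4 + 2*p^3 - 6*p^2 - 3*p + 5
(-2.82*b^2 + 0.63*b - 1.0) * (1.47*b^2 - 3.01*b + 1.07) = -4.1454*b^4 + 9.4143*b^3 - 6.3837*b^2 + 3.6841*b - 1.07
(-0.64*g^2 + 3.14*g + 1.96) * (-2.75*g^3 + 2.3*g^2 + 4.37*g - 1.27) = 1.76*g^5 - 10.107*g^4 - 0.9648*g^3 + 19.0426*g^2 + 4.5774*g - 2.4892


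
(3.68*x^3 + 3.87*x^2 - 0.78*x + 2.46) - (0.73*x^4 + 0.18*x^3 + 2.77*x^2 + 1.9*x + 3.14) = -0.73*x^4 + 3.5*x^3 + 1.1*x^2 - 2.68*x - 0.68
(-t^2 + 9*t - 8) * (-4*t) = 4*t^3 - 36*t^2 + 32*t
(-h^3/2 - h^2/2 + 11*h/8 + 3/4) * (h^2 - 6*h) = -h^5/2 + 5*h^4/2 + 35*h^3/8 - 15*h^2/2 - 9*h/2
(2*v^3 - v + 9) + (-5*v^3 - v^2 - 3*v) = -3*v^3 - v^2 - 4*v + 9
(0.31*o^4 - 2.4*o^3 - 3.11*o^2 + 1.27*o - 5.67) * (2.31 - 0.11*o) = -0.0341*o^5 + 0.9801*o^4 - 5.2019*o^3 - 7.3238*o^2 + 3.5574*o - 13.0977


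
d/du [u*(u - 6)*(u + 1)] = 3*u^2 - 10*u - 6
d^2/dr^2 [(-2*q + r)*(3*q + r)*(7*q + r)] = 16*q + 6*r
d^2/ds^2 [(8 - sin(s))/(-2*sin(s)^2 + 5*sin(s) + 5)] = (4*sin(s)^5 - 118*sin(s)^4 + 292*sin(s)^3 - 353*sin(s)^2 - 315*sin(s) + 610)/(5*sin(s) + cos(2*s) + 4)^3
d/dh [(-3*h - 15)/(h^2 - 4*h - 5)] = 3*(-h^2 + 4*h + 2*(h - 2)*(h + 5) + 5)/(-h^2 + 4*h + 5)^2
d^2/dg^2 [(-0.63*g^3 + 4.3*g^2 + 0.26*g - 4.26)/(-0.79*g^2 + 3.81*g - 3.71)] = (-1.4210854715202e-14*g^4 - 11.6123199999999*g^3 + 38.1385379999999*g^2 - 20.332542*g - 27.015608)/(0.493039*g^6 - 7.133463*g^5 + 41.34939*g^4 - 122.306715*g^3 + 194.18511*g^2 - 157.323663*g + 51.064811)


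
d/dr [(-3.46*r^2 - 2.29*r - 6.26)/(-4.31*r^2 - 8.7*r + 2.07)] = (20.2321*r^2 - 68.2856*r - 59.2023)/(18.5761*r^4 + 74.994*r^3 + 57.8466*r^2 - 36.018*r + 4.2849)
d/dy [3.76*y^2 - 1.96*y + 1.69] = 7.52*y - 1.96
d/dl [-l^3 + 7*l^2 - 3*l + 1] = -3*l^2 + 14*l - 3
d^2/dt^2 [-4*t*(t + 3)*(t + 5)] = -24*t - 64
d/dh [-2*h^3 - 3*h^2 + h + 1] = -6*h^2 - 6*h + 1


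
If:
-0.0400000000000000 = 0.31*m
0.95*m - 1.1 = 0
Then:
No Solution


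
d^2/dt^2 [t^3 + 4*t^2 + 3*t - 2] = 6*t + 8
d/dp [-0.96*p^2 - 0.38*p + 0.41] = -1.92*p - 0.38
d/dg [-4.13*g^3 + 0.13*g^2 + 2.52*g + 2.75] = -12.39*g^2 + 0.26*g + 2.52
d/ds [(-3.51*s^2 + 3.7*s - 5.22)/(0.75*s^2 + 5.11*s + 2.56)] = (-20.7111*s^2 - 10.1412*s + 36.1462)/(0.5625*s^4 + 7.665*s^3 + 29.9521*s^2 + 26.1632*s + 6.5536)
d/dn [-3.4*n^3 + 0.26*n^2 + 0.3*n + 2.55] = -10.2*n^2 + 0.52*n + 0.3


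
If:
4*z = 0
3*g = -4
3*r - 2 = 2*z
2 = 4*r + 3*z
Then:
No Solution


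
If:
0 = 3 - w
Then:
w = 3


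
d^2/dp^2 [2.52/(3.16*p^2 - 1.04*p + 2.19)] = (-50.327424*p^2 + 16.563456*p + 2.52*(6.32*p - 1.04)*(12.64*p - 2.08) - 34.878816)/(3.16*p^2 - 1.04*p + 2.19)^3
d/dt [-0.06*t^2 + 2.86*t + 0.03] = 2.86 - 0.12*t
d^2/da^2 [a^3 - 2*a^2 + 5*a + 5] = 6*a - 4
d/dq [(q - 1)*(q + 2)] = 2*q + 1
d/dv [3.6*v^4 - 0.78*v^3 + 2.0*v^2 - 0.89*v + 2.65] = 14.4*v^3 - 2.34*v^2 + 4.0*v - 0.89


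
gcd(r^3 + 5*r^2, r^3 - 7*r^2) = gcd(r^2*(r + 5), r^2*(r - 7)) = r^2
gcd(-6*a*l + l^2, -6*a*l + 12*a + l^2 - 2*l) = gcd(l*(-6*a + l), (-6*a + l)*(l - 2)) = 6*a - l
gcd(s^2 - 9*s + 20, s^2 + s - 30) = s - 5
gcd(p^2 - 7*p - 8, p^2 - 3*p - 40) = p - 8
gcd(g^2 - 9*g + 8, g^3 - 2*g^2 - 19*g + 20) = g - 1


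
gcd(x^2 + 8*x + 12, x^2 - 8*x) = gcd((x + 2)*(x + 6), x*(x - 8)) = 1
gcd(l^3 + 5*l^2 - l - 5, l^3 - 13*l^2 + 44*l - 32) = l - 1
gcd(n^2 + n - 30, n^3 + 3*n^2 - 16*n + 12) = n + 6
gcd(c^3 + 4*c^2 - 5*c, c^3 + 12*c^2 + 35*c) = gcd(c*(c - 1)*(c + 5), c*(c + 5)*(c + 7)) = c^2 + 5*c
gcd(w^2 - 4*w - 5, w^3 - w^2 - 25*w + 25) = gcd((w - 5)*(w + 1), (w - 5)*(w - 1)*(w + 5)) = w - 5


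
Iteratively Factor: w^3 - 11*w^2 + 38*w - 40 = (w - 4)*(w^2 - 7*w + 10) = (w - 4)*(w - 2)*(w - 5)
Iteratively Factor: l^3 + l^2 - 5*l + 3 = (l + 3)*(l^2 - 2*l + 1) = (l - 1)*(l + 3)*(l - 1)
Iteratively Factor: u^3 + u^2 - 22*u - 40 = (u + 2)*(u^2 - u - 20) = (u - 5)*(u + 2)*(u + 4)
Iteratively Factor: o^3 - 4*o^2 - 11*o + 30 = (o + 3)*(o^2 - 7*o + 10) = (o - 5)*(o + 3)*(o - 2)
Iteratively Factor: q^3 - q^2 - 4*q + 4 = (q + 2)*(q^2 - 3*q + 2) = (q - 1)*(q + 2)*(q - 2)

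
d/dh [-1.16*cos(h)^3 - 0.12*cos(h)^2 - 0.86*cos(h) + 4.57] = (3.48*cos(h)^2 + 0.24*cos(h) + 0.86)*sin(h)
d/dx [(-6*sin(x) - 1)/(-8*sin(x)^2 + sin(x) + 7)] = (-16*sin(x) + 24*cos(2*x) - 65)*cos(x)/(-8*sin(x)^2 + sin(x) + 7)^2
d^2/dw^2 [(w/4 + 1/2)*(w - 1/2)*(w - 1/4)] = 3*w/2 + 5/8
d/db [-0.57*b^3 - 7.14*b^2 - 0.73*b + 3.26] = -1.71*b^2 - 14.28*b - 0.73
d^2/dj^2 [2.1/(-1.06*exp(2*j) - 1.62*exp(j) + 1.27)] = (-2.1*(2.12*exp(j) + 1.62)*(4.24*exp(j) + 3.24)*exp(j) + (8.904*exp(j) + 3.402)*(1.06*exp(2*j) + 1.62*exp(j) - 1.27))*exp(j)/(1.06*exp(2*j) + 1.62*exp(j) - 1.27)^3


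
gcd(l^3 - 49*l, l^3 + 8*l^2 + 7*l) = l^2 + 7*l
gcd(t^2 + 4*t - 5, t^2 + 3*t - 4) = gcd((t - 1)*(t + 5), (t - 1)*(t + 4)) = t - 1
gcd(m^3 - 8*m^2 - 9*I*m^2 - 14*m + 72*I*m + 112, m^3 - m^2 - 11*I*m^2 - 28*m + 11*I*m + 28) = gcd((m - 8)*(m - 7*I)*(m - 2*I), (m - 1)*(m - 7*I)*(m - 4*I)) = m - 7*I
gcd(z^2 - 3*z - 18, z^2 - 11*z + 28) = 1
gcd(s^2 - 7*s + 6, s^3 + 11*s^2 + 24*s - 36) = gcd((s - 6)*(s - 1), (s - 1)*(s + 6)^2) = s - 1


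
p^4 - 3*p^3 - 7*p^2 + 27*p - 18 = (p - 3)*(p - 2)*(p - 1)*(p + 3)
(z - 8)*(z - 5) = z^2 - 13*z + 40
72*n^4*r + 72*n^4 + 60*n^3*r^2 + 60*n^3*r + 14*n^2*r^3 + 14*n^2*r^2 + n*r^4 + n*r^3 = (2*n + r)*(6*n + r)^2*(n*r + n)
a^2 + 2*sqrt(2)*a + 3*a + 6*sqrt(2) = (a + 3)*(a + 2*sqrt(2))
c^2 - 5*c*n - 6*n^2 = (c - 6*n)*(c + n)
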